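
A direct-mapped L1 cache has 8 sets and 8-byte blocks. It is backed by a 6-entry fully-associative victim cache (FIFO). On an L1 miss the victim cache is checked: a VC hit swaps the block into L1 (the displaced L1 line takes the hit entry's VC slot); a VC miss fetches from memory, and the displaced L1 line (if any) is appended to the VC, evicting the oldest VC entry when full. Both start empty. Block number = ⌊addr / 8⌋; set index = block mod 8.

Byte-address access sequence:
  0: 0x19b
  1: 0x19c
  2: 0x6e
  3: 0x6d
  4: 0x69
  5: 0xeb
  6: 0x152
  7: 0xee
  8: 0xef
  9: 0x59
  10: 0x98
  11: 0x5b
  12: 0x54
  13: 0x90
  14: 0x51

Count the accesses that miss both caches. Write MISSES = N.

MISSES = 8

0: 0x19b (blk 51, set 3) → MISS  vc=[]
1: 0x19c (blk 51, set 3) → L1-HIT  vc=[]
2: 0x6e (blk 13, set 5) → MISS  vc=[]
3: 0x6d (blk 13, set 5) → L1-HIT  vc=[]
4: 0x69 (blk 13, set 5) → L1-HIT  vc=[]
5: 0xeb (blk 29, set 5) → MISS  vc=[13]
6: 0x152 (blk 42, set 2) → MISS  vc=[13]
7: 0xee (blk 29, set 5) → L1-HIT  vc=[13]
8: 0xef (blk 29, set 5) → L1-HIT  vc=[13]
9: 0x59 (blk 11, set 3) → MISS  vc=[13, 51]
10: 0x98 (blk 19, set 3) → MISS  vc=[13, 51, 11]
11: 0x5b (blk 11, set 3) → VC-HIT  vc=[13, 51, 19]
12: 0x54 (blk 10, set 2) → MISS  vc=[13, 51, 19, 42]
13: 0x90 (blk 18, set 2) → MISS  vc=[13, 51, 19, 42, 10]
14: 0x51 (blk 10, set 2) → VC-HIT  vc=[13, 51, 19, 42, 18]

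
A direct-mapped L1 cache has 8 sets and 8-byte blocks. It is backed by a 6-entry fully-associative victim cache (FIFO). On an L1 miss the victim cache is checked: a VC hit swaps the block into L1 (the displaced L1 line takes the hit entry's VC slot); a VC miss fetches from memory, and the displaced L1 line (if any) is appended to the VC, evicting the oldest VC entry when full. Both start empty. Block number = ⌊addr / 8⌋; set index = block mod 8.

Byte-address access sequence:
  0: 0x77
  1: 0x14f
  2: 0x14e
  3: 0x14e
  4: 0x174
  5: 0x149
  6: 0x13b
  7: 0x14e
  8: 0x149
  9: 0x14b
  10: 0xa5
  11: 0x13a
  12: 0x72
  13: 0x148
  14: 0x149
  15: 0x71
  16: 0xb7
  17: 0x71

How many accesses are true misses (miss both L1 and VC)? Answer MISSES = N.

#0 0x77→b14/s6 MISS; vc=[]
#1 0x14f→b41/s1 MISS; vc=[]
#2 0x14e→b41/s1 L1-HIT; vc=[]
#3 0x14e→b41/s1 L1-HIT; vc=[]
#4 0x174→b46/s6 MISS; vc=[14]
#5 0x149→b41/s1 L1-HIT; vc=[14]
#6 0x13b→b39/s7 MISS; vc=[14]
#7 0x14e→b41/s1 L1-HIT; vc=[14]
#8 0x149→b41/s1 L1-HIT; vc=[14]
#9 0x14b→b41/s1 L1-HIT; vc=[14]
#10 0xa5→b20/s4 MISS; vc=[14]
#11 0x13a→b39/s7 L1-HIT; vc=[14]
#12 0x72→b14/s6 VC-HIT; vc=[46]
#13 0x148→b41/s1 L1-HIT; vc=[46]
#14 0x149→b41/s1 L1-HIT; vc=[46]
#15 0x71→b14/s6 L1-HIT; vc=[46]
#16 0xb7→b22/s6 MISS; vc=[46,14]
#17 0x71→b14/s6 VC-HIT; vc=[46,22]

MISSES = 6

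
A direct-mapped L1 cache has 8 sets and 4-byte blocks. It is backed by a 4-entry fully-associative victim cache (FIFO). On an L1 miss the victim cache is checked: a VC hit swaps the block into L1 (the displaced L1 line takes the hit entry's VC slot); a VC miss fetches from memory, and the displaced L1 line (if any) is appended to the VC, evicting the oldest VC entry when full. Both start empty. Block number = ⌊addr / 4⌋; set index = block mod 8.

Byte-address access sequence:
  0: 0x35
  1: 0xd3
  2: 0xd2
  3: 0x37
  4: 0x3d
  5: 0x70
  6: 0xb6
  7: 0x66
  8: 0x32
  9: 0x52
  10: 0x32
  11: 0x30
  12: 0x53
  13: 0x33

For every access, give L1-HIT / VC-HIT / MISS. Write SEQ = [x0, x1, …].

#0 0x35→b13/s5 MISS; vc=[]
#1 0xd3→b52/s4 MISS; vc=[]
#2 0xd2→b52/s4 L1-HIT; vc=[]
#3 0x37→b13/s5 L1-HIT; vc=[]
#4 0x3d→b15/s7 MISS; vc=[]
#5 0x70→b28/s4 MISS; vc=[52]
#6 0xb6→b45/s5 MISS; vc=[52,13]
#7 0x66→b25/s1 MISS; vc=[52,13]
#8 0x32→b12/s4 MISS; vc=[52,13,28]
#9 0x52→b20/s4 MISS; vc=[52,13,28,12]
#10 0x32→b12/s4 VC-HIT; vc=[52,13,28,20]
#11 0x30→b12/s4 L1-HIT; vc=[52,13,28,20]
#12 0x53→b20/s4 VC-HIT; vc=[52,13,28,12]
#13 0x33→b12/s4 VC-HIT; vc=[52,13,28,20]

SEQ = [MISS, MISS, L1-HIT, L1-HIT, MISS, MISS, MISS, MISS, MISS, MISS, VC-HIT, L1-HIT, VC-HIT, VC-HIT]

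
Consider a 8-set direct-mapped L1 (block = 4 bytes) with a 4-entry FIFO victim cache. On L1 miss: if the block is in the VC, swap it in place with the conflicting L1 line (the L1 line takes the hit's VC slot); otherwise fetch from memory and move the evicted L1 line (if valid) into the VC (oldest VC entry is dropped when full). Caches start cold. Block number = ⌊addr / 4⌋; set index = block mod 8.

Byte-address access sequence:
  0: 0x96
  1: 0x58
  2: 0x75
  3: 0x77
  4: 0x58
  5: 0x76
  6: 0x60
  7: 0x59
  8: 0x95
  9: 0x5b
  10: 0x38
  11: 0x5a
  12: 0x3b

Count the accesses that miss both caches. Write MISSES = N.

0: 0x96 (blk 37, set 5) → MISS  vc=[]
1: 0x58 (blk 22, set 6) → MISS  vc=[]
2: 0x75 (blk 29, set 5) → MISS  vc=[37]
3: 0x77 (blk 29, set 5) → L1-HIT  vc=[37]
4: 0x58 (blk 22, set 6) → L1-HIT  vc=[37]
5: 0x76 (blk 29, set 5) → L1-HIT  vc=[37]
6: 0x60 (blk 24, set 0) → MISS  vc=[37]
7: 0x59 (blk 22, set 6) → L1-HIT  vc=[37]
8: 0x95 (blk 37, set 5) → VC-HIT  vc=[29]
9: 0x5b (blk 22, set 6) → L1-HIT  vc=[29]
10: 0x38 (blk 14, set 6) → MISS  vc=[29, 22]
11: 0x5a (blk 22, set 6) → VC-HIT  vc=[29, 14]
12: 0x3b (blk 14, set 6) → VC-HIT  vc=[29, 22]

MISSES = 5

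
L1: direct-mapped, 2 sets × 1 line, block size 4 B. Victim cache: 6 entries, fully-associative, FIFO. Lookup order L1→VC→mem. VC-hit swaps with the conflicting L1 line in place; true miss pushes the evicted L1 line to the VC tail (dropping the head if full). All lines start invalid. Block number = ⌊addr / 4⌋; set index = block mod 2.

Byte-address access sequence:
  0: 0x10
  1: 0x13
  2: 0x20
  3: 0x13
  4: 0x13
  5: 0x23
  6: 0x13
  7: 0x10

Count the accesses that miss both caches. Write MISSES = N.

#0 0x10→b4/s0 MISS; vc=[]
#1 0x13→b4/s0 L1-HIT; vc=[]
#2 0x20→b8/s0 MISS; vc=[4]
#3 0x13→b4/s0 VC-HIT; vc=[8]
#4 0x13→b4/s0 L1-HIT; vc=[8]
#5 0x23→b8/s0 VC-HIT; vc=[4]
#6 0x13→b4/s0 VC-HIT; vc=[8]
#7 0x10→b4/s0 L1-HIT; vc=[8]

MISSES = 2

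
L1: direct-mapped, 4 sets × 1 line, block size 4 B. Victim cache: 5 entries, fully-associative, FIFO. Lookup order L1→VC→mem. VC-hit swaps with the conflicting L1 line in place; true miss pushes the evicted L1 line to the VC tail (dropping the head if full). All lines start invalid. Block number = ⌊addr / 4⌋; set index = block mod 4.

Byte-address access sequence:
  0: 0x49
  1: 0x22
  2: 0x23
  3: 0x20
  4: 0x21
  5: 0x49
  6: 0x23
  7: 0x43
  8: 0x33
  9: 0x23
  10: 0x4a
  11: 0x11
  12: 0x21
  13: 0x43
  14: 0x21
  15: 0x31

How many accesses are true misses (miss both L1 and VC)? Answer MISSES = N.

MISSES = 5

#0 0x49→b18/s2 MISS; vc=[]
#1 0x22→b8/s0 MISS; vc=[]
#2 0x23→b8/s0 L1-HIT; vc=[]
#3 0x20→b8/s0 L1-HIT; vc=[]
#4 0x21→b8/s0 L1-HIT; vc=[]
#5 0x49→b18/s2 L1-HIT; vc=[]
#6 0x23→b8/s0 L1-HIT; vc=[]
#7 0x43→b16/s0 MISS; vc=[8]
#8 0x33→b12/s0 MISS; vc=[8,16]
#9 0x23→b8/s0 VC-HIT; vc=[12,16]
#10 0x4a→b18/s2 L1-HIT; vc=[12,16]
#11 0x11→b4/s0 MISS; vc=[12,16,8]
#12 0x21→b8/s0 VC-HIT; vc=[12,16,4]
#13 0x43→b16/s0 VC-HIT; vc=[12,8,4]
#14 0x21→b8/s0 VC-HIT; vc=[12,16,4]
#15 0x31→b12/s0 VC-HIT; vc=[8,16,4]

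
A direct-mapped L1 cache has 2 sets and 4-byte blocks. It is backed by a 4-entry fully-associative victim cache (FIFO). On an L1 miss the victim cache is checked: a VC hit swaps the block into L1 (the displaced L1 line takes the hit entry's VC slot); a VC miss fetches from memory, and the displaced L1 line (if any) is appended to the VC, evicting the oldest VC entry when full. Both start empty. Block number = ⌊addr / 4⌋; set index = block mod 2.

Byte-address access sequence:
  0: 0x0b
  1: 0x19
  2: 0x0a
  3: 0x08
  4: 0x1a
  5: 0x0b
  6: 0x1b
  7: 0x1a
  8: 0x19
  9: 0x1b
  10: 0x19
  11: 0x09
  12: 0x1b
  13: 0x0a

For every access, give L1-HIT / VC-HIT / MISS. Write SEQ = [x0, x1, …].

  [0] addr=0xb blk=2 s=0: MISS | VC []
  [1] addr=0x19 blk=6 s=0: MISS | VC [2]
  [2] addr=0xa blk=2 s=0: VC-HIT | VC [6]
  [3] addr=0x8 blk=2 s=0: L1-HIT | VC [6]
  [4] addr=0x1a blk=6 s=0: VC-HIT | VC [2]
  [5] addr=0xb blk=2 s=0: VC-HIT | VC [6]
  [6] addr=0x1b blk=6 s=0: VC-HIT | VC [2]
  [7] addr=0x1a blk=6 s=0: L1-HIT | VC [2]
  [8] addr=0x19 blk=6 s=0: L1-HIT | VC [2]
  [9] addr=0x1b blk=6 s=0: L1-HIT | VC [2]
  [10] addr=0x19 blk=6 s=0: L1-HIT | VC [2]
  [11] addr=0x9 blk=2 s=0: VC-HIT | VC [6]
  [12] addr=0x1b blk=6 s=0: VC-HIT | VC [2]
  [13] addr=0xa blk=2 s=0: VC-HIT | VC [6]

SEQ = [MISS, MISS, VC-HIT, L1-HIT, VC-HIT, VC-HIT, VC-HIT, L1-HIT, L1-HIT, L1-HIT, L1-HIT, VC-HIT, VC-HIT, VC-HIT]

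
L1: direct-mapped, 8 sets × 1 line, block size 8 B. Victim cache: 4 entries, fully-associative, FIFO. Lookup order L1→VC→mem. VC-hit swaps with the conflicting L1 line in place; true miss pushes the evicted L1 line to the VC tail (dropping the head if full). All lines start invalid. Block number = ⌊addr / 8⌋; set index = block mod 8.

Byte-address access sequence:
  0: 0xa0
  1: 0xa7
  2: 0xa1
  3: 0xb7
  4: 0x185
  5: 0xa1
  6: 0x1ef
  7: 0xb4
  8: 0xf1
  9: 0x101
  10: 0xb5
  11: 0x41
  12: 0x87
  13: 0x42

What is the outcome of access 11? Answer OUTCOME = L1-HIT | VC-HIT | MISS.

#0 0xa0→b20/s4 MISS; vc=[]
#1 0xa7→b20/s4 L1-HIT; vc=[]
#2 0xa1→b20/s4 L1-HIT; vc=[]
#3 0xb7→b22/s6 MISS; vc=[]
#4 0x185→b48/s0 MISS; vc=[]
#5 0xa1→b20/s4 L1-HIT; vc=[]
#6 0x1ef→b61/s5 MISS; vc=[]
#7 0xb4→b22/s6 L1-HIT; vc=[]
#8 0xf1→b30/s6 MISS; vc=[22]
#9 0x101→b32/s0 MISS; vc=[22,48]
#10 0xb5→b22/s6 VC-HIT; vc=[30,48]
#11 0x41→b8/s0 MISS; vc=[30,48,32]
#12 0x87→b16/s0 MISS; vc=[30,48,32,8]
#13 0x42→b8/s0 VC-HIT; vc=[30,48,32,16]

OUTCOME = MISS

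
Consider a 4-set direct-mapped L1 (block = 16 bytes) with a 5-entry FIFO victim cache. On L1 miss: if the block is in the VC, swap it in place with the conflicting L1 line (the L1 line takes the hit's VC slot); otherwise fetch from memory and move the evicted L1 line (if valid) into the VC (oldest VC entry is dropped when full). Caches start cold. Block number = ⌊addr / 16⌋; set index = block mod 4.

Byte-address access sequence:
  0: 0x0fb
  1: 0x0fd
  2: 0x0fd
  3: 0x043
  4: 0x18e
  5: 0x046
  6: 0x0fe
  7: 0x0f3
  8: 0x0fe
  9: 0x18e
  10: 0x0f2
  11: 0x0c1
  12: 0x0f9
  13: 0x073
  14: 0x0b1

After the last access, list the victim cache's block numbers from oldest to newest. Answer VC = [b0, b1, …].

#0 0xfb→b15/s3 MISS; vc=[]
#1 0xfd→b15/s3 L1-HIT; vc=[]
#2 0xfd→b15/s3 L1-HIT; vc=[]
#3 0x43→b4/s0 MISS; vc=[]
#4 0x18e→b24/s0 MISS; vc=[4]
#5 0x46→b4/s0 VC-HIT; vc=[24]
#6 0xfe→b15/s3 L1-HIT; vc=[24]
#7 0xf3→b15/s3 L1-HIT; vc=[24]
#8 0xfe→b15/s3 L1-HIT; vc=[24]
#9 0x18e→b24/s0 VC-HIT; vc=[4]
#10 0xf2→b15/s3 L1-HIT; vc=[4]
#11 0xc1→b12/s0 MISS; vc=[4,24]
#12 0xf9→b15/s3 L1-HIT; vc=[4,24]
#13 0x73→b7/s3 MISS; vc=[4,24,15]
#14 0xb1→b11/s3 MISS; vc=[4,24,15,7]

VC = [4, 24, 15, 7]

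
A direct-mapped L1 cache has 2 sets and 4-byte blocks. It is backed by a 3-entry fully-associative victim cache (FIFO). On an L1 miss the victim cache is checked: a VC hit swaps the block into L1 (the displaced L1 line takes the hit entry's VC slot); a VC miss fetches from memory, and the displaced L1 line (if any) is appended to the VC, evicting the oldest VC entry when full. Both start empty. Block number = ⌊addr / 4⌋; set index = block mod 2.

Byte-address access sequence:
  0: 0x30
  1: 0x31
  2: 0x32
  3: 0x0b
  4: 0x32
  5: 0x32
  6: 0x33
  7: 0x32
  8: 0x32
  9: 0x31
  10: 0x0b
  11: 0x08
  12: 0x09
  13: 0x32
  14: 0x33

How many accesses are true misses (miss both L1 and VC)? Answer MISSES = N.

MISSES = 2

  [0] addr=0x30 blk=12 s=0: MISS | VC []
  [1] addr=0x31 blk=12 s=0: L1-HIT | VC []
  [2] addr=0x32 blk=12 s=0: L1-HIT | VC []
  [3] addr=0xb blk=2 s=0: MISS | VC [12]
  [4] addr=0x32 blk=12 s=0: VC-HIT | VC [2]
  [5] addr=0x32 blk=12 s=0: L1-HIT | VC [2]
  [6] addr=0x33 blk=12 s=0: L1-HIT | VC [2]
  [7] addr=0x32 blk=12 s=0: L1-HIT | VC [2]
  [8] addr=0x32 blk=12 s=0: L1-HIT | VC [2]
  [9] addr=0x31 blk=12 s=0: L1-HIT | VC [2]
  [10] addr=0xb blk=2 s=0: VC-HIT | VC [12]
  [11] addr=0x8 blk=2 s=0: L1-HIT | VC [12]
  [12] addr=0x9 blk=2 s=0: L1-HIT | VC [12]
  [13] addr=0x32 blk=12 s=0: VC-HIT | VC [2]
  [14] addr=0x33 blk=12 s=0: L1-HIT | VC [2]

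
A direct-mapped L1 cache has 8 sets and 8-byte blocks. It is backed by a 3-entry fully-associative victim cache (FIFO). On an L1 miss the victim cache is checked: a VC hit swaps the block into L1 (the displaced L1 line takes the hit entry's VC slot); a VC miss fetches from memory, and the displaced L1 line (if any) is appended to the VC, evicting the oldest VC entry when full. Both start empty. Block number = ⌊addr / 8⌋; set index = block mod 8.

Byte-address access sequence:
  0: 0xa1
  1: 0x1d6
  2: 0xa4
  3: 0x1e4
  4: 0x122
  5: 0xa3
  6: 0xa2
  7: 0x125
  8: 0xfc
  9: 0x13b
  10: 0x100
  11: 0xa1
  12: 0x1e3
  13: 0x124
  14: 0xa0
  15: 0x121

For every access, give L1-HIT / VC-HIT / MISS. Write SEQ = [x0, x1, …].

SEQ = [MISS, MISS, L1-HIT, MISS, MISS, VC-HIT, L1-HIT, VC-HIT, MISS, MISS, MISS, VC-HIT, VC-HIT, VC-HIT, VC-HIT, VC-HIT]

#0 0xa1→b20/s4 MISS; vc=[]
#1 0x1d6→b58/s2 MISS; vc=[]
#2 0xa4→b20/s4 L1-HIT; vc=[]
#3 0x1e4→b60/s4 MISS; vc=[20]
#4 0x122→b36/s4 MISS; vc=[20,60]
#5 0xa3→b20/s4 VC-HIT; vc=[36,60]
#6 0xa2→b20/s4 L1-HIT; vc=[36,60]
#7 0x125→b36/s4 VC-HIT; vc=[20,60]
#8 0xfc→b31/s7 MISS; vc=[20,60]
#9 0x13b→b39/s7 MISS; vc=[20,60,31]
#10 0x100→b32/s0 MISS; vc=[20,60,31]
#11 0xa1→b20/s4 VC-HIT; vc=[36,60,31]
#12 0x1e3→b60/s4 VC-HIT; vc=[36,20,31]
#13 0x124→b36/s4 VC-HIT; vc=[60,20,31]
#14 0xa0→b20/s4 VC-HIT; vc=[60,36,31]
#15 0x121→b36/s4 VC-HIT; vc=[60,20,31]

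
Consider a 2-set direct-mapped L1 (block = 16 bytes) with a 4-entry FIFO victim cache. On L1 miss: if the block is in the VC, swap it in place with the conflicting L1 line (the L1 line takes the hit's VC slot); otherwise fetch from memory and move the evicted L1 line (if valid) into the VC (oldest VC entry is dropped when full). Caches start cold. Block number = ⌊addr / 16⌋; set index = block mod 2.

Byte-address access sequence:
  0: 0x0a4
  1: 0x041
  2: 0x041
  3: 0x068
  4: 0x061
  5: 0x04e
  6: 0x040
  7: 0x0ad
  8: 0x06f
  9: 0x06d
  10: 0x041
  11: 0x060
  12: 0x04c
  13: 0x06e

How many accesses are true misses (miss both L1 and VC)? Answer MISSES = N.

0: 0xa4 (blk 10, set 0) → MISS  vc=[]
1: 0x41 (blk 4, set 0) → MISS  vc=[10]
2: 0x41 (blk 4, set 0) → L1-HIT  vc=[10]
3: 0x68 (blk 6, set 0) → MISS  vc=[10, 4]
4: 0x61 (blk 6, set 0) → L1-HIT  vc=[10, 4]
5: 0x4e (blk 4, set 0) → VC-HIT  vc=[10, 6]
6: 0x40 (blk 4, set 0) → L1-HIT  vc=[10, 6]
7: 0xad (blk 10, set 0) → VC-HIT  vc=[4, 6]
8: 0x6f (blk 6, set 0) → VC-HIT  vc=[4, 10]
9: 0x6d (blk 6, set 0) → L1-HIT  vc=[4, 10]
10: 0x41 (blk 4, set 0) → VC-HIT  vc=[6, 10]
11: 0x60 (blk 6, set 0) → VC-HIT  vc=[4, 10]
12: 0x4c (blk 4, set 0) → VC-HIT  vc=[6, 10]
13: 0x6e (blk 6, set 0) → VC-HIT  vc=[4, 10]

MISSES = 3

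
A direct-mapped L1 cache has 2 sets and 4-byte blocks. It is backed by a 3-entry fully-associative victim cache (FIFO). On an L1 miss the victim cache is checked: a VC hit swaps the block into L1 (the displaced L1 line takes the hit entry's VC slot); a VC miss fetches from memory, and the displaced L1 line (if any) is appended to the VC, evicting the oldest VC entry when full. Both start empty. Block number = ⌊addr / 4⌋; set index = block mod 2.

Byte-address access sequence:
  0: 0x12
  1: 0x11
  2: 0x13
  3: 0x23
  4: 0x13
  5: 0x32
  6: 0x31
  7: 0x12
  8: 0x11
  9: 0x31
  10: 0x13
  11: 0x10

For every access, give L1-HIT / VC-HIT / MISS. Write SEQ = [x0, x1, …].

SEQ = [MISS, L1-HIT, L1-HIT, MISS, VC-HIT, MISS, L1-HIT, VC-HIT, L1-HIT, VC-HIT, VC-HIT, L1-HIT]

#0 0x12→b4/s0 MISS; vc=[]
#1 0x11→b4/s0 L1-HIT; vc=[]
#2 0x13→b4/s0 L1-HIT; vc=[]
#3 0x23→b8/s0 MISS; vc=[4]
#4 0x13→b4/s0 VC-HIT; vc=[8]
#5 0x32→b12/s0 MISS; vc=[8,4]
#6 0x31→b12/s0 L1-HIT; vc=[8,4]
#7 0x12→b4/s0 VC-HIT; vc=[8,12]
#8 0x11→b4/s0 L1-HIT; vc=[8,12]
#9 0x31→b12/s0 VC-HIT; vc=[8,4]
#10 0x13→b4/s0 VC-HIT; vc=[8,12]
#11 0x10→b4/s0 L1-HIT; vc=[8,12]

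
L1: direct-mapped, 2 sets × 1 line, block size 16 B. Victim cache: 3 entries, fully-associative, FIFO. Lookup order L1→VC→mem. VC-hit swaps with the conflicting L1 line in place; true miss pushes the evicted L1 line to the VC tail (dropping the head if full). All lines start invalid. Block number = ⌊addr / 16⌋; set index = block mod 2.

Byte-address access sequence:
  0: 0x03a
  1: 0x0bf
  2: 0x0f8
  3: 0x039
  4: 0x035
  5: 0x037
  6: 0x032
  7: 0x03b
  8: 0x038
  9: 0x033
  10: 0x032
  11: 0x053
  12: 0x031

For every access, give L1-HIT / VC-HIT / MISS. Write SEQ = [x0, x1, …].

SEQ = [MISS, MISS, MISS, VC-HIT, L1-HIT, L1-HIT, L1-HIT, L1-HIT, L1-HIT, L1-HIT, L1-HIT, MISS, VC-HIT]

  [0] addr=0x3a blk=3 s=1: MISS | VC []
  [1] addr=0xbf blk=11 s=1: MISS | VC [3]
  [2] addr=0xf8 blk=15 s=1: MISS | VC [3, 11]
  [3] addr=0x39 blk=3 s=1: VC-HIT | VC [15, 11]
  [4] addr=0x35 blk=3 s=1: L1-HIT | VC [15, 11]
  [5] addr=0x37 blk=3 s=1: L1-HIT | VC [15, 11]
  [6] addr=0x32 blk=3 s=1: L1-HIT | VC [15, 11]
  [7] addr=0x3b blk=3 s=1: L1-HIT | VC [15, 11]
  [8] addr=0x38 blk=3 s=1: L1-HIT | VC [15, 11]
  [9] addr=0x33 blk=3 s=1: L1-HIT | VC [15, 11]
  [10] addr=0x32 blk=3 s=1: L1-HIT | VC [15, 11]
  [11] addr=0x53 blk=5 s=1: MISS | VC [15, 11, 3]
  [12] addr=0x31 blk=3 s=1: VC-HIT | VC [15, 11, 5]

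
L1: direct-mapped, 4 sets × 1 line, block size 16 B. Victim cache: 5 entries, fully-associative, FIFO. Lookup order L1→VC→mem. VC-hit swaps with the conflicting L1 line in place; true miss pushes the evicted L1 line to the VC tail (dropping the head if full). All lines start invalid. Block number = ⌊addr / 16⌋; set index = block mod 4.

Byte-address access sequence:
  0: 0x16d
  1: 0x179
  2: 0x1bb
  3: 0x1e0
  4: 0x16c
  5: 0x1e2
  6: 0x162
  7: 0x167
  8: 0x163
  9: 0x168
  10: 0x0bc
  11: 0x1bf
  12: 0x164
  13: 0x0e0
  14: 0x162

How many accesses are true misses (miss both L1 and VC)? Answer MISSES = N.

  [0] addr=0x16d blk=22 s=2: MISS | VC []
  [1] addr=0x179 blk=23 s=3: MISS | VC []
  [2] addr=0x1bb blk=27 s=3: MISS | VC [23]
  [3] addr=0x1e0 blk=30 s=2: MISS | VC [23, 22]
  [4] addr=0x16c blk=22 s=2: VC-HIT | VC [23, 30]
  [5] addr=0x1e2 blk=30 s=2: VC-HIT | VC [23, 22]
  [6] addr=0x162 blk=22 s=2: VC-HIT | VC [23, 30]
  [7] addr=0x167 blk=22 s=2: L1-HIT | VC [23, 30]
  [8] addr=0x163 blk=22 s=2: L1-HIT | VC [23, 30]
  [9] addr=0x168 blk=22 s=2: L1-HIT | VC [23, 30]
  [10] addr=0xbc blk=11 s=3: MISS | VC [23, 30, 27]
  [11] addr=0x1bf blk=27 s=3: VC-HIT | VC [23, 30, 11]
  [12] addr=0x164 blk=22 s=2: L1-HIT | VC [23, 30, 11]
  [13] addr=0xe0 blk=14 s=2: MISS | VC [23, 30, 11, 22]
  [14] addr=0x162 blk=22 s=2: VC-HIT | VC [23, 30, 11, 14]

MISSES = 6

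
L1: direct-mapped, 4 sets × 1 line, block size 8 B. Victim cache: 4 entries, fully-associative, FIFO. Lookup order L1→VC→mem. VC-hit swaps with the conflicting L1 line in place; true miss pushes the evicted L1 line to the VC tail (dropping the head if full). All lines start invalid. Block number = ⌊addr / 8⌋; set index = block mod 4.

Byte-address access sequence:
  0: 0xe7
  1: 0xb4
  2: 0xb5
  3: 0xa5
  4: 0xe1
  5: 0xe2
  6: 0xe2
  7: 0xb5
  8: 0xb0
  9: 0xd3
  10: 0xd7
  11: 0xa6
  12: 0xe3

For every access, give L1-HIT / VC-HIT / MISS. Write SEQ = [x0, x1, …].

#0 0xe7→b28/s0 MISS; vc=[]
#1 0xb4→b22/s2 MISS; vc=[]
#2 0xb5→b22/s2 L1-HIT; vc=[]
#3 0xa5→b20/s0 MISS; vc=[28]
#4 0xe1→b28/s0 VC-HIT; vc=[20]
#5 0xe2→b28/s0 L1-HIT; vc=[20]
#6 0xe2→b28/s0 L1-HIT; vc=[20]
#7 0xb5→b22/s2 L1-HIT; vc=[20]
#8 0xb0→b22/s2 L1-HIT; vc=[20]
#9 0xd3→b26/s2 MISS; vc=[20,22]
#10 0xd7→b26/s2 L1-HIT; vc=[20,22]
#11 0xa6→b20/s0 VC-HIT; vc=[28,22]
#12 0xe3→b28/s0 VC-HIT; vc=[20,22]

SEQ = [MISS, MISS, L1-HIT, MISS, VC-HIT, L1-HIT, L1-HIT, L1-HIT, L1-HIT, MISS, L1-HIT, VC-HIT, VC-HIT]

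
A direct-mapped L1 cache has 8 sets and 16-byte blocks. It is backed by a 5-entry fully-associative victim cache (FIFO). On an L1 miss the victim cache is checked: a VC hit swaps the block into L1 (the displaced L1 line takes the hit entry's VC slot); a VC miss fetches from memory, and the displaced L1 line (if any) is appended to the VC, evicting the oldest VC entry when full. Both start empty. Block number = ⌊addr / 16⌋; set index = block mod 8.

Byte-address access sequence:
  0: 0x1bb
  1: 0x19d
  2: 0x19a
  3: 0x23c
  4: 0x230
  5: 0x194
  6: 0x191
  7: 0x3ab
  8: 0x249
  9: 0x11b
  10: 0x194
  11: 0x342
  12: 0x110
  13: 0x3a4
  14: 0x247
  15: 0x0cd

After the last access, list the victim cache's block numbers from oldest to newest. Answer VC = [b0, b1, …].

0: 0x1bb (blk 27, set 3) → MISS  vc=[]
1: 0x19d (blk 25, set 1) → MISS  vc=[]
2: 0x19a (blk 25, set 1) → L1-HIT  vc=[]
3: 0x23c (blk 35, set 3) → MISS  vc=[27]
4: 0x230 (blk 35, set 3) → L1-HIT  vc=[27]
5: 0x194 (blk 25, set 1) → L1-HIT  vc=[27]
6: 0x191 (blk 25, set 1) → L1-HIT  vc=[27]
7: 0x3ab (blk 58, set 2) → MISS  vc=[27]
8: 0x249 (blk 36, set 4) → MISS  vc=[27]
9: 0x11b (blk 17, set 1) → MISS  vc=[27, 25]
10: 0x194 (blk 25, set 1) → VC-HIT  vc=[27, 17]
11: 0x342 (blk 52, set 4) → MISS  vc=[27, 17, 36]
12: 0x110 (blk 17, set 1) → VC-HIT  vc=[27, 25, 36]
13: 0x3a4 (blk 58, set 2) → L1-HIT  vc=[27, 25, 36]
14: 0x247 (blk 36, set 4) → VC-HIT  vc=[27, 25, 52]
15: 0xcd (blk 12, set 4) → MISS  vc=[27, 25, 52, 36]

VC = [27, 25, 52, 36]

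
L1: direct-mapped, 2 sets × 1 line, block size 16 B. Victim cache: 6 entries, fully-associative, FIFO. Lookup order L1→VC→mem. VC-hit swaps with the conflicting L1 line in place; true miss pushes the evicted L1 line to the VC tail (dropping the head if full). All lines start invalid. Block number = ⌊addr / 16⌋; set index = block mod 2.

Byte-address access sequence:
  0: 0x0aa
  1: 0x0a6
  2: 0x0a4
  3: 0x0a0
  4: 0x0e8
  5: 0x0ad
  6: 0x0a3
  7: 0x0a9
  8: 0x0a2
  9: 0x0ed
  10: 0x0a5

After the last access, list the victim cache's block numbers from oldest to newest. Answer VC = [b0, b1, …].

VC = [14]

0: 0xaa (blk 10, set 0) → MISS  vc=[]
1: 0xa6 (blk 10, set 0) → L1-HIT  vc=[]
2: 0xa4 (blk 10, set 0) → L1-HIT  vc=[]
3: 0xa0 (blk 10, set 0) → L1-HIT  vc=[]
4: 0xe8 (blk 14, set 0) → MISS  vc=[10]
5: 0xad (blk 10, set 0) → VC-HIT  vc=[14]
6: 0xa3 (blk 10, set 0) → L1-HIT  vc=[14]
7: 0xa9 (blk 10, set 0) → L1-HIT  vc=[14]
8: 0xa2 (blk 10, set 0) → L1-HIT  vc=[14]
9: 0xed (blk 14, set 0) → VC-HIT  vc=[10]
10: 0xa5 (blk 10, set 0) → VC-HIT  vc=[14]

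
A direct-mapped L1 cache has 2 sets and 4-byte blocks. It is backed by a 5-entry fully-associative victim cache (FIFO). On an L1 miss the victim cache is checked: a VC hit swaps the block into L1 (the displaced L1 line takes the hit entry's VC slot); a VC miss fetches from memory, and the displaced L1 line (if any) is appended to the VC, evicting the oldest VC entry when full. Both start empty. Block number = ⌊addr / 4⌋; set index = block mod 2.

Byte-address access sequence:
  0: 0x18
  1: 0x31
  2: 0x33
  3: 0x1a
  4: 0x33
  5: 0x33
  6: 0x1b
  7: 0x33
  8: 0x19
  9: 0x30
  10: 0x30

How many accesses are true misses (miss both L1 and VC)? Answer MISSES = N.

MISSES = 2

0: 0x18 (blk 6, set 0) → MISS  vc=[]
1: 0x31 (blk 12, set 0) → MISS  vc=[6]
2: 0x33 (blk 12, set 0) → L1-HIT  vc=[6]
3: 0x1a (blk 6, set 0) → VC-HIT  vc=[12]
4: 0x33 (blk 12, set 0) → VC-HIT  vc=[6]
5: 0x33 (blk 12, set 0) → L1-HIT  vc=[6]
6: 0x1b (blk 6, set 0) → VC-HIT  vc=[12]
7: 0x33 (blk 12, set 0) → VC-HIT  vc=[6]
8: 0x19 (blk 6, set 0) → VC-HIT  vc=[12]
9: 0x30 (blk 12, set 0) → VC-HIT  vc=[6]
10: 0x30 (blk 12, set 0) → L1-HIT  vc=[6]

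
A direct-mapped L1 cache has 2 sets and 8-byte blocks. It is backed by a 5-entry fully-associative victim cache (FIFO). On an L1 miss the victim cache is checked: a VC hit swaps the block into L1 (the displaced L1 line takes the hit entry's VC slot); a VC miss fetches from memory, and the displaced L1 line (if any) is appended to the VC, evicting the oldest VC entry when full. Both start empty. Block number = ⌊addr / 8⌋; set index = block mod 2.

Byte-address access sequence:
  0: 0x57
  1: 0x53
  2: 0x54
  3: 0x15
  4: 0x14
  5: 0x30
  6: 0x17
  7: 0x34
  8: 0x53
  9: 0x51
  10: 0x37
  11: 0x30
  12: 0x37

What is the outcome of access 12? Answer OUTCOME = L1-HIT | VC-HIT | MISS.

#0 0x57→b10/s0 MISS; vc=[]
#1 0x53→b10/s0 L1-HIT; vc=[]
#2 0x54→b10/s0 L1-HIT; vc=[]
#3 0x15→b2/s0 MISS; vc=[10]
#4 0x14→b2/s0 L1-HIT; vc=[10]
#5 0x30→b6/s0 MISS; vc=[10,2]
#6 0x17→b2/s0 VC-HIT; vc=[10,6]
#7 0x34→b6/s0 VC-HIT; vc=[10,2]
#8 0x53→b10/s0 VC-HIT; vc=[6,2]
#9 0x51→b10/s0 L1-HIT; vc=[6,2]
#10 0x37→b6/s0 VC-HIT; vc=[10,2]
#11 0x30→b6/s0 L1-HIT; vc=[10,2]
#12 0x37→b6/s0 L1-HIT; vc=[10,2]

OUTCOME = L1-HIT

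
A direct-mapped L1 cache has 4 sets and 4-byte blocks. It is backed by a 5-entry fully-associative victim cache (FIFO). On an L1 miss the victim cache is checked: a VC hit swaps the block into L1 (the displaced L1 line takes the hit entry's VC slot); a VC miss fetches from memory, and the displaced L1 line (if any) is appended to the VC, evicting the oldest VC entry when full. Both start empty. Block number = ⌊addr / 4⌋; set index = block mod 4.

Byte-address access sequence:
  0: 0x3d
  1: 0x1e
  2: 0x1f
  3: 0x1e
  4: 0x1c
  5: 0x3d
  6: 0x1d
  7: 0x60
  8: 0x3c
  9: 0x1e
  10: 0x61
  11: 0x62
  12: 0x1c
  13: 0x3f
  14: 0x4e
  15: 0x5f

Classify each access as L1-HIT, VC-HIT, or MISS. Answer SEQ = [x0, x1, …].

SEQ = [MISS, MISS, L1-HIT, L1-HIT, L1-HIT, VC-HIT, VC-HIT, MISS, VC-HIT, VC-HIT, L1-HIT, L1-HIT, L1-HIT, VC-HIT, MISS, MISS]

0: 0x3d (blk 15, set 3) → MISS  vc=[]
1: 0x1e (blk 7, set 3) → MISS  vc=[15]
2: 0x1f (blk 7, set 3) → L1-HIT  vc=[15]
3: 0x1e (blk 7, set 3) → L1-HIT  vc=[15]
4: 0x1c (blk 7, set 3) → L1-HIT  vc=[15]
5: 0x3d (blk 15, set 3) → VC-HIT  vc=[7]
6: 0x1d (blk 7, set 3) → VC-HIT  vc=[15]
7: 0x60 (blk 24, set 0) → MISS  vc=[15]
8: 0x3c (blk 15, set 3) → VC-HIT  vc=[7]
9: 0x1e (blk 7, set 3) → VC-HIT  vc=[15]
10: 0x61 (blk 24, set 0) → L1-HIT  vc=[15]
11: 0x62 (blk 24, set 0) → L1-HIT  vc=[15]
12: 0x1c (blk 7, set 3) → L1-HIT  vc=[15]
13: 0x3f (blk 15, set 3) → VC-HIT  vc=[7]
14: 0x4e (blk 19, set 3) → MISS  vc=[7, 15]
15: 0x5f (blk 23, set 3) → MISS  vc=[7, 15, 19]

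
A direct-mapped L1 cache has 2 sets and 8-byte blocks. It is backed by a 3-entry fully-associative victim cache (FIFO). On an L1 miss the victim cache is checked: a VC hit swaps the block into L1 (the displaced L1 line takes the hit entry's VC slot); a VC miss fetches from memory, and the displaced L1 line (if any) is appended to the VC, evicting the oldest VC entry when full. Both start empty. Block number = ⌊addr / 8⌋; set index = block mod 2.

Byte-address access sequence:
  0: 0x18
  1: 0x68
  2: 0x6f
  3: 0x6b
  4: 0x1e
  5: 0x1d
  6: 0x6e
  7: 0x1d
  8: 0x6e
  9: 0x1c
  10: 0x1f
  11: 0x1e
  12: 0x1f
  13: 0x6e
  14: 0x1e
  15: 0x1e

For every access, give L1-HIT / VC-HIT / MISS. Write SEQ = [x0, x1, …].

SEQ = [MISS, MISS, L1-HIT, L1-HIT, VC-HIT, L1-HIT, VC-HIT, VC-HIT, VC-HIT, VC-HIT, L1-HIT, L1-HIT, L1-HIT, VC-HIT, VC-HIT, L1-HIT]

#0 0x18→b3/s1 MISS; vc=[]
#1 0x68→b13/s1 MISS; vc=[3]
#2 0x6f→b13/s1 L1-HIT; vc=[3]
#3 0x6b→b13/s1 L1-HIT; vc=[3]
#4 0x1e→b3/s1 VC-HIT; vc=[13]
#5 0x1d→b3/s1 L1-HIT; vc=[13]
#6 0x6e→b13/s1 VC-HIT; vc=[3]
#7 0x1d→b3/s1 VC-HIT; vc=[13]
#8 0x6e→b13/s1 VC-HIT; vc=[3]
#9 0x1c→b3/s1 VC-HIT; vc=[13]
#10 0x1f→b3/s1 L1-HIT; vc=[13]
#11 0x1e→b3/s1 L1-HIT; vc=[13]
#12 0x1f→b3/s1 L1-HIT; vc=[13]
#13 0x6e→b13/s1 VC-HIT; vc=[3]
#14 0x1e→b3/s1 VC-HIT; vc=[13]
#15 0x1e→b3/s1 L1-HIT; vc=[13]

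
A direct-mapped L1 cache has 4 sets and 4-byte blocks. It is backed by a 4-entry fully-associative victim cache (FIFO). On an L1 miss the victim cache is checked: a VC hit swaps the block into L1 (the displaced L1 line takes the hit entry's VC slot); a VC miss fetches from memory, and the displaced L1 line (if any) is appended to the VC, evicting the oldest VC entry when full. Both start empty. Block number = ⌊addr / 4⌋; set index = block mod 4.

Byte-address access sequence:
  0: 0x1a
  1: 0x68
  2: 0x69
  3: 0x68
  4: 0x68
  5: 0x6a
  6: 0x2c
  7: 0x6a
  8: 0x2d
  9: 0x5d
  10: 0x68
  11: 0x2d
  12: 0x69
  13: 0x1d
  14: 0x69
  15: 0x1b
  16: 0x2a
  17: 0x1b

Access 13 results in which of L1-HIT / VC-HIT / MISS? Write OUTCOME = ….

0: 0x1a (blk 6, set 2) → MISS  vc=[]
1: 0x68 (blk 26, set 2) → MISS  vc=[6]
2: 0x69 (blk 26, set 2) → L1-HIT  vc=[6]
3: 0x68 (blk 26, set 2) → L1-HIT  vc=[6]
4: 0x68 (blk 26, set 2) → L1-HIT  vc=[6]
5: 0x6a (blk 26, set 2) → L1-HIT  vc=[6]
6: 0x2c (blk 11, set 3) → MISS  vc=[6]
7: 0x6a (blk 26, set 2) → L1-HIT  vc=[6]
8: 0x2d (blk 11, set 3) → L1-HIT  vc=[6]
9: 0x5d (blk 23, set 3) → MISS  vc=[6, 11]
10: 0x68 (blk 26, set 2) → L1-HIT  vc=[6, 11]
11: 0x2d (blk 11, set 3) → VC-HIT  vc=[6, 23]
12: 0x69 (blk 26, set 2) → L1-HIT  vc=[6, 23]
13: 0x1d (blk 7, set 3) → MISS  vc=[6, 23, 11]
14: 0x69 (blk 26, set 2) → L1-HIT  vc=[6, 23, 11]
15: 0x1b (blk 6, set 2) → VC-HIT  vc=[26, 23, 11]
16: 0x2a (blk 10, set 2) → MISS  vc=[26, 23, 11, 6]
17: 0x1b (blk 6, set 2) → VC-HIT  vc=[26, 23, 11, 10]

OUTCOME = MISS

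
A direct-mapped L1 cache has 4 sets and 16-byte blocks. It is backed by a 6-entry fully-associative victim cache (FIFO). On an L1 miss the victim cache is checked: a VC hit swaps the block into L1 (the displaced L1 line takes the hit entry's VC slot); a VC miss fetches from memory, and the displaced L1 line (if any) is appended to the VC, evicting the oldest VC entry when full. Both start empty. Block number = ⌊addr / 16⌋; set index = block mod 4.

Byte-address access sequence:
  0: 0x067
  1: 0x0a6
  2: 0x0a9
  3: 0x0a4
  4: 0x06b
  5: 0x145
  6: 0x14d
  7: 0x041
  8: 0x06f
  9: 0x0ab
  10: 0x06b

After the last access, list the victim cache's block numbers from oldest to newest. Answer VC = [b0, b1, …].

  [0] addr=0x67 blk=6 s=2: MISS | VC []
  [1] addr=0xa6 blk=10 s=2: MISS | VC [6]
  [2] addr=0xa9 blk=10 s=2: L1-HIT | VC [6]
  [3] addr=0xa4 blk=10 s=2: L1-HIT | VC [6]
  [4] addr=0x6b blk=6 s=2: VC-HIT | VC [10]
  [5] addr=0x145 blk=20 s=0: MISS | VC [10]
  [6] addr=0x14d blk=20 s=0: L1-HIT | VC [10]
  [7] addr=0x41 blk=4 s=0: MISS | VC [10, 20]
  [8] addr=0x6f blk=6 s=2: L1-HIT | VC [10, 20]
  [9] addr=0xab blk=10 s=2: VC-HIT | VC [6, 20]
  [10] addr=0x6b blk=6 s=2: VC-HIT | VC [10, 20]

VC = [10, 20]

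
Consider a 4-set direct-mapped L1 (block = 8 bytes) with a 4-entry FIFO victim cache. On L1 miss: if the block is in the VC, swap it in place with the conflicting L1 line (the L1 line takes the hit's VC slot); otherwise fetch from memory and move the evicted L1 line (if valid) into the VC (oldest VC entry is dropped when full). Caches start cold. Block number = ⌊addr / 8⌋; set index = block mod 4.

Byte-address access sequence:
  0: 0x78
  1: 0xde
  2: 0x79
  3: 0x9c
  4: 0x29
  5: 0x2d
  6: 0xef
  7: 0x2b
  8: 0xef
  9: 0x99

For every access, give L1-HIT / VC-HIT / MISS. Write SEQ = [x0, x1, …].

  [0] addr=0x78 blk=15 s=3: MISS | VC []
  [1] addr=0xde blk=27 s=3: MISS | VC [15]
  [2] addr=0x79 blk=15 s=3: VC-HIT | VC [27]
  [3] addr=0x9c blk=19 s=3: MISS | VC [27, 15]
  [4] addr=0x29 blk=5 s=1: MISS | VC [27, 15]
  [5] addr=0x2d blk=5 s=1: L1-HIT | VC [27, 15]
  [6] addr=0xef blk=29 s=1: MISS | VC [27, 15, 5]
  [7] addr=0x2b blk=5 s=1: VC-HIT | VC [27, 15, 29]
  [8] addr=0xef blk=29 s=1: VC-HIT | VC [27, 15, 5]
  [9] addr=0x99 blk=19 s=3: L1-HIT | VC [27, 15, 5]

SEQ = [MISS, MISS, VC-HIT, MISS, MISS, L1-HIT, MISS, VC-HIT, VC-HIT, L1-HIT]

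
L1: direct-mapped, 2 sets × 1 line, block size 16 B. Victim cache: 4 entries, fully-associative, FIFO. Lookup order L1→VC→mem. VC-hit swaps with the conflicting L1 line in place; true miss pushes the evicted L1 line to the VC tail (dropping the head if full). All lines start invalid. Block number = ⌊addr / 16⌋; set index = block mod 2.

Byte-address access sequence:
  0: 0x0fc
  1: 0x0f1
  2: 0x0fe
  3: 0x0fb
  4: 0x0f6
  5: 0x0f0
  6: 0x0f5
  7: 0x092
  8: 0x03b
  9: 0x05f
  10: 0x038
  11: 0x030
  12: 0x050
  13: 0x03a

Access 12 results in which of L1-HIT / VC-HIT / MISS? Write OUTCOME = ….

#0 0xfc→b15/s1 MISS; vc=[]
#1 0xf1→b15/s1 L1-HIT; vc=[]
#2 0xfe→b15/s1 L1-HIT; vc=[]
#3 0xfb→b15/s1 L1-HIT; vc=[]
#4 0xf6→b15/s1 L1-HIT; vc=[]
#5 0xf0→b15/s1 L1-HIT; vc=[]
#6 0xf5→b15/s1 L1-HIT; vc=[]
#7 0x92→b9/s1 MISS; vc=[15]
#8 0x3b→b3/s1 MISS; vc=[15,9]
#9 0x5f→b5/s1 MISS; vc=[15,9,3]
#10 0x38→b3/s1 VC-HIT; vc=[15,9,5]
#11 0x30→b3/s1 L1-HIT; vc=[15,9,5]
#12 0x50→b5/s1 VC-HIT; vc=[15,9,3]
#13 0x3a→b3/s1 VC-HIT; vc=[15,9,5]

OUTCOME = VC-HIT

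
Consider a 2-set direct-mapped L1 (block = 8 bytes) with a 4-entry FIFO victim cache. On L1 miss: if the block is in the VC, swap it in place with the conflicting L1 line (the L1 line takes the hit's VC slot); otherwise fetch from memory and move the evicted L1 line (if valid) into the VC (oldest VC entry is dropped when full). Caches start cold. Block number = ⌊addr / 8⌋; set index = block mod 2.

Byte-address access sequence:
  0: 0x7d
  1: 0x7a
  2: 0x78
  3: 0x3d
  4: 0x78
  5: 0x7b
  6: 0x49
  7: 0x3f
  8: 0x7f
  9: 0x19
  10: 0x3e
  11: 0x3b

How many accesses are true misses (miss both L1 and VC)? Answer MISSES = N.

#0 0x7d→b15/s1 MISS; vc=[]
#1 0x7a→b15/s1 L1-HIT; vc=[]
#2 0x78→b15/s1 L1-HIT; vc=[]
#3 0x3d→b7/s1 MISS; vc=[15]
#4 0x78→b15/s1 VC-HIT; vc=[7]
#5 0x7b→b15/s1 L1-HIT; vc=[7]
#6 0x49→b9/s1 MISS; vc=[7,15]
#7 0x3f→b7/s1 VC-HIT; vc=[9,15]
#8 0x7f→b15/s1 VC-HIT; vc=[9,7]
#9 0x19→b3/s1 MISS; vc=[9,7,15]
#10 0x3e→b7/s1 VC-HIT; vc=[9,3,15]
#11 0x3b→b7/s1 L1-HIT; vc=[9,3,15]

MISSES = 4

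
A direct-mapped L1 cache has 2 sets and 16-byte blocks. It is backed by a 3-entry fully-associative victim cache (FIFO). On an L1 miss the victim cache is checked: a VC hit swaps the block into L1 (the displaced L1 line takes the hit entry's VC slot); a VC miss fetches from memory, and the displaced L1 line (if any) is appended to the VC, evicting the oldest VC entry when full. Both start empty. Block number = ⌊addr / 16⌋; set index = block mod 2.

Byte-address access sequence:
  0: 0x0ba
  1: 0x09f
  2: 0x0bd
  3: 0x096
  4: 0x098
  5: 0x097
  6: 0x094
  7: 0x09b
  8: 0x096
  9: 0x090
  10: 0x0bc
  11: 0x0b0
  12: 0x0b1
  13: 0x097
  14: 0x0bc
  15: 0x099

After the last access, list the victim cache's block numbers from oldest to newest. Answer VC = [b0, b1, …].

0: 0xba (blk 11, set 1) → MISS  vc=[]
1: 0x9f (blk 9, set 1) → MISS  vc=[11]
2: 0xbd (blk 11, set 1) → VC-HIT  vc=[9]
3: 0x96 (blk 9, set 1) → VC-HIT  vc=[11]
4: 0x98 (blk 9, set 1) → L1-HIT  vc=[11]
5: 0x97 (blk 9, set 1) → L1-HIT  vc=[11]
6: 0x94 (blk 9, set 1) → L1-HIT  vc=[11]
7: 0x9b (blk 9, set 1) → L1-HIT  vc=[11]
8: 0x96 (blk 9, set 1) → L1-HIT  vc=[11]
9: 0x90 (blk 9, set 1) → L1-HIT  vc=[11]
10: 0xbc (blk 11, set 1) → VC-HIT  vc=[9]
11: 0xb0 (blk 11, set 1) → L1-HIT  vc=[9]
12: 0xb1 (blk 11, set 1) → L1-HIT  vc=[9]
13: 0x97 (blk 9, set 1) → VC-HIT  vc=[11]
14: 0xbc (blk 11, set 1) → VC-HIT  vc=[9]
15: 0x99 (blk 9, set 1) → VC-HIT  vc=[11]

VC = [11]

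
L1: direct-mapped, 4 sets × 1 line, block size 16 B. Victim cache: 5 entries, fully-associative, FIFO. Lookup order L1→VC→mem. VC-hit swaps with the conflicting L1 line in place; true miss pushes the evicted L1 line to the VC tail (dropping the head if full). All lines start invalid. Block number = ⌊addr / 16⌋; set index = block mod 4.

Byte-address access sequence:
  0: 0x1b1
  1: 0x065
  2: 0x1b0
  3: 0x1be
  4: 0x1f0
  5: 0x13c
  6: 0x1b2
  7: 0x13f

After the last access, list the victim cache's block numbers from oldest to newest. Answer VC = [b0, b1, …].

VC = [27, 31]

  [0] addr=0x1b1 blk=27 s=3: MISS | VC []
  [1] addr=0x65 blk=6 s=2: MISS | VC []
  [2] addr=0x1b0 blk=27 s=3: L1-HIT | VC []
  [3] addr=0x1be blk=27 s=3: L1-HIT | VC []
  [4] addr=0x1f0 blk=31 s=3: MISS | VC [27]
  [5] addr=0x13c blk=19 s=3: MISS | VC [27, 31]
  [6] addr=0x1b2 blk=27 s=3: VC-HIT | VC [19, 31]
  [7] addr=0x13f blk=19 s=3: VC-HIT | VC [27, 31]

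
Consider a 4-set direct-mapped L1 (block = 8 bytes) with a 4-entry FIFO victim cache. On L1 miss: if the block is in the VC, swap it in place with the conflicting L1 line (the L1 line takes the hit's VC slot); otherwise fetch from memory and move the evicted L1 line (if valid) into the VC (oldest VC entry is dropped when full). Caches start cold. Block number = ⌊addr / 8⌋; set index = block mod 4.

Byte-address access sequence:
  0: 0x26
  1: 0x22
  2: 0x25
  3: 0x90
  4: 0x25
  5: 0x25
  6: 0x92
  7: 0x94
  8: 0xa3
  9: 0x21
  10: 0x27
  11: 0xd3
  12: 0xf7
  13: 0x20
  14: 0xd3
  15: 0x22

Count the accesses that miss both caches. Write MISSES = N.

MISSES = 5

  [0] addr=0x26 blk=4 s=0: MISS | VC []
  [1] addr=0x22 blk=4 s=0: L1-HIT | VC []
  [2] addr=0x25 blk=4 s=0: L1-HIT | VC []
  [3] addr=0x90 blk=18 s=2: MISS | VC []
  [4] addr=0x25 blk=4 s=0: L1-HIT | VC []
  [5] addr=0x25 blk=4 s=0: L1-HIT | VC []
  [6] addr=0x92 blk=18 s=2: L1-HIT | VC []
  [7] addr=0x94 blk=18 s=2: L1-HIT | VC []
  [8] addr=0xa3 blk=20 s=0: MISS | VC [4]
  [9] addr=0x21 blk=4 s=0: VC-HIT | VC [20]
  [10] addr=0x27 blk=4 s=0: L1-HIT | VC [20]
  [11] addr=0xd3 blk=26 s=2: MISS | VC [20, 18]
  [12] addr=0xf7 blk=30 s=2: MISS | VC [20, 18, 26]
  [13] addr=0x20 blk=4 s=0: L1-HIT | VC [20, 18, 26]
  [14] addr=0xd3 blk=26 s=2: VC-HIT | VC [20, 18, 30]
  [15] addr=0x22 blk=4 s=0: L1-HIT | VC [20, 18, 30]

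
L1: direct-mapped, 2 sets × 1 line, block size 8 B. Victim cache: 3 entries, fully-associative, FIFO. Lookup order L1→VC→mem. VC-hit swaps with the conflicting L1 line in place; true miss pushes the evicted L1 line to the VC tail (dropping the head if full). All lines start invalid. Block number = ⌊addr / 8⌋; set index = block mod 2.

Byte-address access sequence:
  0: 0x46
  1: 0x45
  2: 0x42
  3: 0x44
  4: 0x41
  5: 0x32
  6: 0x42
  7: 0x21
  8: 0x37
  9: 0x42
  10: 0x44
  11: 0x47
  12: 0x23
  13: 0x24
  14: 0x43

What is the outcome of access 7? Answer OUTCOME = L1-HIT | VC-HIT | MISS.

0: 0x46 (blk 8, set 0) → MISS  vc=[]
1: 0x45 (blk 8, set 0) → L1-HIT  vc=[]
2: 0x42 (blk 8, set 0) → L1-HIT  vc=[]
3: 0x44 (blk 8, set 0) → L1-HIT  vc=[]
4: 0x41 (blk 8, set 0) → L1-HIT  vc=[]
5: 0x32 (blk 6, set 0) → MISS  vc=[8]
6: 0x42 (blk 8, set 0) → VC-HIT  vc=[6]
7: 0x21 (blk 4, set 0) → MISS  vc=[6, 8]
8: 0x37 (blk 6, set 0) → VC-HIT  vc=[4, 8]
9: 0x42 (blk 8, set 0) → VC-HIT  vc=[4, 6]
10: 0x44 (blk 8, set 0) → L1-HIT  vc=[4, 6]
11: 0x47 (blk 8, set 0) → L1-HIT  vc=[4, 6]
12: 0x23 (blk 4, set 0) → VC-HIT  vc=[8, 6]
13: 0x24 (blk 4, set 0) → L1-HIT  vc=[8, 6]
14: 0x43 (blk 8, set 0) → VC-HIT  vc=[4, 6]

OUTCOME = MISS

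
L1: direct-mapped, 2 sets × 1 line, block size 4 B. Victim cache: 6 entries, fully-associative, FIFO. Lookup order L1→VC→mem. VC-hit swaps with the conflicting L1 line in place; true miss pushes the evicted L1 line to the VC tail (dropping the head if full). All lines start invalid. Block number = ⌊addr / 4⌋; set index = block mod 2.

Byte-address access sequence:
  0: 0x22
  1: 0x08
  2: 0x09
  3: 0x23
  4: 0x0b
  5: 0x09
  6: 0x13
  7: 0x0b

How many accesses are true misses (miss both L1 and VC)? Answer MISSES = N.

0: 0x22 (blk 8, set 0) → MISS  vc=[]
1: 0x8 (blk 2, set 0) → MISS  vc=[8]
2: 0x9 (blk 2, set 0) → L1-HIT  vc=[8]
3: 0x23 (blk 8, set 0) → VC-HIT  vc=[2]
4: 0xb (blk 2, set 0) → VC-HIT  vc=[8]
5: 0x9 (blk 2, set 0) → L1-HIT  vc=[8]
6: 0x13 (blk 4, set 0) → MISS  vc=[8, 2]
7: 0xb (blk 2, set 0) → VC-HIT  vc=[8, 4]

MISSES = 3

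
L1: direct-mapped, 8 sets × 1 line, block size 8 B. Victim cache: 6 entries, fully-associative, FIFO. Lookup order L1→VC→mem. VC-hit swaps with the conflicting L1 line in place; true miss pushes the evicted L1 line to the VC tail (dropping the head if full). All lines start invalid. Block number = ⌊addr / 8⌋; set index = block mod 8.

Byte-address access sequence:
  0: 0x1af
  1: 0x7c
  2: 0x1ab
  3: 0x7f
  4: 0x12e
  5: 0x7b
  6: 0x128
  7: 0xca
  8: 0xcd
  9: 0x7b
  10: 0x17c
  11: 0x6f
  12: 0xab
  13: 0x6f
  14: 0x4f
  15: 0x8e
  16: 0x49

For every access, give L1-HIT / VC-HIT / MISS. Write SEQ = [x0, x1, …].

0: 0x1af (blk 53, set 5) → MISS  vc=[]
1: 0x7c (blk 15, set 7) → MISS  vc=[]
2: 0x1ab (blk 53, set 5) → L1-HIT  vc=[]
3: 0x7f (blk 15, set 7) → L1-HIT  vc=[]
4: 0x12e (blk 37, set 5) → MISS  vc=[53]
5: 0x7b (blk 15, set 7) → L1-HIT  vc=[53]
6: 0x128 (blk 37, set 5) → L1-HIT  vc=[53]
7: 0xca (blk 25, set 1) → MISS  vc=[53]
8: 0xcd (blk 25, set 1) → L1-HIT  vc=[53]
9: 0x7b (blk 15, set 7) → L1-HIT  vc=[53]
10: 0x17c (blk 47, set 7) → MISS  vc=[53, 15]
11: 0x6f (blk 13, set 5) → MISS  vc=[53, 15, 37]
12: 0xab (blk 21, set 5) → MISS  vc=[53, 15, 37, 13]
13: 0x6f (blk 13, set 5) → VC-HIT  vc=[53, 15, 37, 21]
14: 0x4f (blk 9, set 1) → MISS  vc=[53, 15, 37, 21, 25]
15: 0x8e (blk 17, set 1) → MISS  vc=[53, 15, 37, 21, 25, 9]
16: 0x49 (blk 9, set 1) → VC-HIT  vc=[53, 15, 37, 21, 25, 17]

SEQ = [MISS, MISS, L1-HIT, L1-HIT, MISS, L1-HIT, L1-HIT, MISS, L1-HIT, L1-HIT, MISS, MISS, MISS, VC-HIT, MISS, MISS, VC-HIT]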